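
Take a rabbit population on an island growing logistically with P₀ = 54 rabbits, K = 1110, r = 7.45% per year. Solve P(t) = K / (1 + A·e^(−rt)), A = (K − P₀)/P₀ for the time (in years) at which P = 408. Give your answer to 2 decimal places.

A = (1110 − 54)/54 = 19.55556
408 = 1110/(1 + 19.55556·e^(−0.0745t)) → 1 + 19.55556·e^(−0.0745t) = 2.72059
e^(−0.0745t) = 0.087985 → t = ln(11.36562)/0.0745 = 2.43059/0.0745

t ≈ 32.63 years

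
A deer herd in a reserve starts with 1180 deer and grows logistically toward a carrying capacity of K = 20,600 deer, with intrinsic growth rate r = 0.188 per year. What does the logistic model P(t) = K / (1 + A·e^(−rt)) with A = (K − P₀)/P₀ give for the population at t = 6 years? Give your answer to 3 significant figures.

A = (20600 − 1180)/1180 = 16.45763
P(6) = 20600 / (1 + 16.45763·e^(−0.188·6)) = 20600 / (1 + 16.45763·0.32368)
= 20600 / 6.327 ≈ 3255.89

≈ 3,260 deer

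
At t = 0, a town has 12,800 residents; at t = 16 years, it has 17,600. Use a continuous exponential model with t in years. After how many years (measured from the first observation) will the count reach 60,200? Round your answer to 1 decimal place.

r = ln(17600/12800) / 16 ≈ 0.019903 per year
t = ln(60200/12800) / r = 1.54823 / 0.019903 ≈ 77.787

t ≈ 77.8 years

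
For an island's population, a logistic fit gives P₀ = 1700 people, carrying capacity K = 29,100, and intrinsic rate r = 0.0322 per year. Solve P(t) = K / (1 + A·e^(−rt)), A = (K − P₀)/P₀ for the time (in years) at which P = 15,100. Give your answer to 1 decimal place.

t ≈ 88.7 years

A = (29100 − 1700)/1700 = 16.11765
15100 = 29100/(1 + 16.11765·e^(−0.0322t)) → 1 + 16.11765·e^(−0.0322t) = 1.92715
e^(−0.0322t) = 0.057524 → t = ln(17.38403)/0.0322 = 2.85555/0.0322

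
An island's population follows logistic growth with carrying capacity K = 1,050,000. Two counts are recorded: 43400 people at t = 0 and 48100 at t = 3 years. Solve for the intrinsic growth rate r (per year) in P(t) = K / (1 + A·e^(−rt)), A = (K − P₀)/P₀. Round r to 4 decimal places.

r ≈ 0.0358 per year

A = (1050000 − 43400)/43400 = 23.19355
48100 = 1050000/(1 + 23.19355·e^(−r·3)) → e^(−3r) = (21.82952 − 1)/23.19355 = 0.898074
r = −ln(0.898074)/3 = 0.1075/3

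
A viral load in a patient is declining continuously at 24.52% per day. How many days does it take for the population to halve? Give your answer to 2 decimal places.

half-life ≈ 2.83 days

half-life = ln(2) / |r| = 0.69315 / 0.2452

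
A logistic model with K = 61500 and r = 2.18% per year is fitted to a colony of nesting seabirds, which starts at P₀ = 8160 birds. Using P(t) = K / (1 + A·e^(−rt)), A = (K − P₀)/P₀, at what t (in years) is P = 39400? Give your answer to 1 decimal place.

A = (61500 − 8160)/8160 = 6.53676
39400 = 61500/(1 + 6.53676·e^(−0.0218t)) → 1 + 6.53676·e^(−0.0218t) = 1.56091
e^(−0.0218t) = 0.085809 → t = ln(11.65378)/0.0218 = 2.45563/0.0218

t ≈ 112.6 years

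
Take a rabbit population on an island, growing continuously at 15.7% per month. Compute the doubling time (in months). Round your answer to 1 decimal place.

doubling time ≈ 4.4 months

doubling time = ln(2) / |r| = 0.69315 / 0.157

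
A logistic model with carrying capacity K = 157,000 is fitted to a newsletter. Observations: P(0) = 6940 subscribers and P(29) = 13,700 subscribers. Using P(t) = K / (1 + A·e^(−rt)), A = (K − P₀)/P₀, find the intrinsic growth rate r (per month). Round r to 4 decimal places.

A = (157000 − 6940)/6940 = 21.62248
13700 = 157000/(1 + 21.62248·e^(−r·29)) → e^(−29r) = (11.45985 − 1)/21.62248 = 0.483749
r = −ln(0.483749)/29 = 0.72619/29

r ≈ 0.0250 per month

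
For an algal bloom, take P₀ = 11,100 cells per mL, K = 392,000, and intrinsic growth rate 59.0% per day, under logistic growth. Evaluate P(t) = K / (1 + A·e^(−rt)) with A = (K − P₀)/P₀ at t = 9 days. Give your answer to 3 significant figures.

A = (392000 − 11100)/11100 = 34.31532
P(9) = 392000 / (1 + 34.31532·e^(−0.59·9)) = 392000 / (1 + 34.31532·0.004942)
= 392000 / 1.16958 ≈ 335161.97

≈ 335,000 cells per mL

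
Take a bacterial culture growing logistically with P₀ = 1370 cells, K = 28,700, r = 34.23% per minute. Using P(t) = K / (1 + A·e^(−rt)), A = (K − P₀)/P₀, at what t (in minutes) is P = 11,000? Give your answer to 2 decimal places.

t ≈ 7.35 minutes

A = (28700 − 1370)/1370 = 19.94891
11000 = 28700/(1 + 19.94891·e^(−0.3423t)) → 1 + 19.94891·e^(−0.3423t) = 2.60909
e^(−0.3423t) = 0.080661 → t = ln(12.39762)/0.3423 = 2.5175/0.3423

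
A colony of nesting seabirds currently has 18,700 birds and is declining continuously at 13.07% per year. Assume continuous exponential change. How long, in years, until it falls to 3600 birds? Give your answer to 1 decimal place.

3600 = 18700 · e^(-0.1307·t)
t = ln(3600/18700) / -0.1307 = ln(0.19251) / -0.1307 = -1.64759 / -0.1307

t ≈ 12.6 years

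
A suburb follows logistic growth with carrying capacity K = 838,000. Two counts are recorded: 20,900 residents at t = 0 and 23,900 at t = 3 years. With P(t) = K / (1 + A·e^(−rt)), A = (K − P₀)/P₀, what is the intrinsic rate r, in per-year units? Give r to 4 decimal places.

A = (838000 − 20900)/20900 = 39.09569
23900 = 838000/(1 + 39.09569·e^(−r·3)) → e^(−3r) = (35.06276 − 1)/39.09569 = 0.871266
r = −ln(0.871266)/3 = 0.13781/3

r ≈ 0.0459 per year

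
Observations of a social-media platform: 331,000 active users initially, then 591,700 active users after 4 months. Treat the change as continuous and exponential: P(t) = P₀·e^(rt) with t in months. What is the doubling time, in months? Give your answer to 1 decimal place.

doubling time ≈ 4.8 months

r = ln(591700/331000) / 4 = ln(1.78761) / 4 ≈ 0.14522 per month
doubling time = ln 2 / |r| = 0.69315 / 0.14522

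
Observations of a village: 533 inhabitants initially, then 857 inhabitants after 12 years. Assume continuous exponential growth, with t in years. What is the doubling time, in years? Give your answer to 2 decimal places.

r = ln(857/533) / 12 = ln(1.60788) / 12 ≈ 0.039576 per year
doubling time = ln 2 / |r| = 0.69315 / 0.039576

doubling time ≈ 17.51 years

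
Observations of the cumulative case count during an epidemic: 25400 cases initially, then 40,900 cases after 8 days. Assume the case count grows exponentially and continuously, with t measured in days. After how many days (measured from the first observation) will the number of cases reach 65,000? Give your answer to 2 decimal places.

t ≈ 15.78 days

r = ln(40900/25400) / 8 ≈ 0.059548 per day
t = ln(65000/25400) / r = 0.93964 / 0.059548 ≈ 15.78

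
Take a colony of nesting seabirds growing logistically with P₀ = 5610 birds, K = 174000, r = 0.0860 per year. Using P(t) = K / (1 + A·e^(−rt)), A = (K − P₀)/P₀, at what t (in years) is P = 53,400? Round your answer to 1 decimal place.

t ≈ 30.1 years

A = (174000 − 5610)/5610 = 30.01604
53400 = 174000/(1 + 30.01604·e^(−0.086t)) → 1 + 30.01604·e^(−0.086t) = 3.25843
e^(−0.086t) = 0.075241 → t = ln(13.29069)/0.086 = 2.58706/0.086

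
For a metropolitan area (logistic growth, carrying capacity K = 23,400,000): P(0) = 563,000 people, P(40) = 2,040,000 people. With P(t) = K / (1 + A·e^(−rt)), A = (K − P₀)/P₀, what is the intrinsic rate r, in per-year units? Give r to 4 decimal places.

r ≈ 0.0339 per year

A = (23400000 − 563000)/563000 = 40.56306
2040000 = 23400000/(1 + 40.56306·e^(−r·40)) → e^(−40r) = (11.47059 − 1)/40.56306 = 0.258131
r = −ln(0.258131)/40 = 1.35429/40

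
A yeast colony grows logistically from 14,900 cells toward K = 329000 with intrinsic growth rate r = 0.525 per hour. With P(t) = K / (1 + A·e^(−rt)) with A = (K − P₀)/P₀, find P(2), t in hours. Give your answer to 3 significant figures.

A = (329000 − 14900)/14900 = 21.08054
P(2) = 329000 / (1 + 21.08054·e^(−0.525·2)) = 329000 / (1 + 21.08054·0.349938)
= 329000 / 8.37688 ≈ 39274.79

≈ 39,300 cells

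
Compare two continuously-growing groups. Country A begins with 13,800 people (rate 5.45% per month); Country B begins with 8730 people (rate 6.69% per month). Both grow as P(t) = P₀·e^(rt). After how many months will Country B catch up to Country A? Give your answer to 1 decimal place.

t ≈ 36.9 months

13800·e^(0.0545t) = 8730·e^(0.0669t)
13800/8730 = e^((0.0669 − 0.0545)t) → ln(1.58076) = 0.0124·t
t = 0.4579 / 0.0124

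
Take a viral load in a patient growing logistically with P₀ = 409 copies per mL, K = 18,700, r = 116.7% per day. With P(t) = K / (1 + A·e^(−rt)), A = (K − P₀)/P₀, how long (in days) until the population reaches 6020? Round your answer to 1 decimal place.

A = (18700 − 409)/409 = 44.72127
6020 = 18700/(1 + 44.72127·e^(−1.167t)) → 1 + 44.72127·e^(−1.167t) = 3.10631
e^(−1.167t) = 0.047099 → t = ln(21.23202)/1.167 = 3.05551/1.167

t ≈ 2.6 days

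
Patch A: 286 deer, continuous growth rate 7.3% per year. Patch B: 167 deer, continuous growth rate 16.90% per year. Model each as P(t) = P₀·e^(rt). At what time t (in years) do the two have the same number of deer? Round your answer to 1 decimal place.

286·e^(0.073t) = 167·e^(0.169t)
286/167 = e^((0.169 − 0.073)t) → ln(1.71257) = 0.096·t
t = 0.538 / 0.096

t ≈ 5.6 years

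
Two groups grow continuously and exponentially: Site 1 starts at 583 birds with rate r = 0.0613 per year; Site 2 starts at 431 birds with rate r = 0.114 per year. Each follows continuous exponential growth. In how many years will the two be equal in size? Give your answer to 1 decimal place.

t ≈ 5.7 years

583·e^(0.0613t) = 431·e^(0.114t)
583/431 = e^((0.114 − 0.0613)t) → ln(1.35267) = 0.0527·t
t = 0.30208 / 0.0527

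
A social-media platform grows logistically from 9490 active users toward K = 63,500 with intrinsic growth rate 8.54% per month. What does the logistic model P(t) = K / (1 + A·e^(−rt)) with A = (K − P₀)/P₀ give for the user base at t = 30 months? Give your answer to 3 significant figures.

A = (63500 − 9490)/9490 = 5.69125
P(30) = 63500 / (1 + 5.69125·e^(−0.0854·30)) = 63500 / (1 + 5.69125·0.07715)
= 63500 / 1.43908 ≈ 44125.36

≈ 44,100 active users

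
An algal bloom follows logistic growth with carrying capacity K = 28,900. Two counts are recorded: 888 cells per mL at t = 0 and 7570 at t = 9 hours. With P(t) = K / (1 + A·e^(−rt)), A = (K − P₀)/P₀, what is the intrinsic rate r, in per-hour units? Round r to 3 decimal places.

A = (28900 − 888)/888 = 31.54505
7570 = 28900/(1 + 31.54505·e^(−r·9)) → e^(−9r) = (3.8177 − 1)/31.54505 = 0.089323
r = −ln(0.089323)/9 = 2.4155/9

r ≈ 0.268 per hour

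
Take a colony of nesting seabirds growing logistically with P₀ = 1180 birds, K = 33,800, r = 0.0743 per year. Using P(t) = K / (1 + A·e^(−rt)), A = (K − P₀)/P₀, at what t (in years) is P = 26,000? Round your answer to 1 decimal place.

t ≈ 60.9 years

A = (33800 − 1180)/1180 = 27.64407
26000 = 33800/(1 + 27.64407·e^(−0.0743t)) → 1 + 27.64407·e^(−0.0743t) = 1.3
e^(−0.0743t) = 0.010852 → t = ln(92.14689)/0.0743 = 4.52338/0.0743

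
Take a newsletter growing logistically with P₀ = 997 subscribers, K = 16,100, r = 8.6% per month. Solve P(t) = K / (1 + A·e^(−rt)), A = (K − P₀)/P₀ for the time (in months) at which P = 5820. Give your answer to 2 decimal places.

t ≈ 24.99 months

A = (16100 − 997)/997 = 15.14845
5820 = 16100/(1 + 15.14845·e^(−0.086t)) → 1 + 15.14845·e^(−0.086t) = 2.76632
e^(−0.086t) = 0.116601 → t = ln(8.57626)/0.086 = 2.149/0.086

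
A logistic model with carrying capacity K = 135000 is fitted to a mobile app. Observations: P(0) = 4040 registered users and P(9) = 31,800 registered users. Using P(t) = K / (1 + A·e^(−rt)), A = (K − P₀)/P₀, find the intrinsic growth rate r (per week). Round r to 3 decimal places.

r ≈ 0.256 per week

A = (135000 − 4040)/4040 = 32.41584
31800 = 135000/(1 + 32.41584·e^(−r·9)) → e^(−9r) = (4.24528 − 1)/32.41584 = 0.100114
r = −ln(0.100114)/9 = 2.30144/9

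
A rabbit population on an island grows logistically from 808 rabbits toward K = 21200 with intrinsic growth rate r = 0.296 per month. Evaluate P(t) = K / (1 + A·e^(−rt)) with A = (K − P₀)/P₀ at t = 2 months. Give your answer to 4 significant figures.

A = (21200 − 808)/808 = 25.23762
P(2) = 21200 / (1 + 25.23762·e^(−0.296·2)) = 21200 / (1 + 25.23762·0.55322)
= 21200 / 14.96195 ≈ 1416.93

≈ 1,417 rabbits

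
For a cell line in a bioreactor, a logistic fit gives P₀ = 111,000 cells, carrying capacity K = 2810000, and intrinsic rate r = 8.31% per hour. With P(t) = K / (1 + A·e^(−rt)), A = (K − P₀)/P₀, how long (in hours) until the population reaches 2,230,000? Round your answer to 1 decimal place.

A = (2810000 − 111000)/111000 = 24.31532
2230000 = 2810000/(1 + 24.31532·e^(−0.0831t)) → 1 + 24.31532·e^(−0.0831t) = 1.26009
e^(−0.0831t) = 0.010697 → t = ln(93.4882)/0.0831 = 4.53784/0.0831

t ≈ 54.6 hours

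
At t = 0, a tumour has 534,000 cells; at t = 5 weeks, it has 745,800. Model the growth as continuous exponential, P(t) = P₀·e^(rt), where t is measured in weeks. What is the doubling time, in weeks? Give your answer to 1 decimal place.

doubling time ≈ 10.4 weeks

r = ln(745800/534000) / 5 = ln(1.39663) / 5 ≈ 0.066812 per week
doubling time = ln 2 / |r| = 0.69315 / 0.066812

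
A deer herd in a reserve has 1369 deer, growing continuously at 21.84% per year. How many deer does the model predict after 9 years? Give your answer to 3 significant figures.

≈ 9,770 deer

P(9) = 1369 · e^(0.2184·9) = 1369 · e^(1.9656)
= 1369 · 7.13919 ≈ 9773.56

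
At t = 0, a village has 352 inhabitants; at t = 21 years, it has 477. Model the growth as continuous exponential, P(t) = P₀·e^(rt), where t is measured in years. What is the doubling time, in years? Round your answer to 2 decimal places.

doubling time ≈ 47.90 years

r = ln(477/352) / 21 = ln(1.35511) / 21 ≈ 0.014471 per year
doubling time = ln 2 / |r| = 0.69315 / 0.014471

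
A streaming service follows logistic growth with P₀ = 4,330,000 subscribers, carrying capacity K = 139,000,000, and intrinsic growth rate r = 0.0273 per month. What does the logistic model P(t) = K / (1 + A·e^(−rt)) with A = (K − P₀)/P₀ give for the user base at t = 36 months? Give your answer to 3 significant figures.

A = (139000000 − 4330000)/4330000 = 31.10162
P(36) = 139000000 / (1 + 31.10162·e^(−0.0273·36)) = 139000000 / (1 + 31.10162·0.374262)
= 139000000 / 12.64014 ≈ 10996710.3

≈ 11,000,000 subscribers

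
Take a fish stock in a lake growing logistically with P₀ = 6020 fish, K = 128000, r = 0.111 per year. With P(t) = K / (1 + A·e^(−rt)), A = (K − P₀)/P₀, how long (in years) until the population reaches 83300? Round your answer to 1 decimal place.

A = (128000 − 6020)/6020 = 20.26246
83300 = 128000/(1 + 20.26246·e^(−0.111t)) → 1 + 20.26246·e^(−0.111t) = 1.53661
e^(−0.111t) = 0.026483 → t = ln(37.75979)/0.111 = 3.63124/0.111

t ≈ 32.7 years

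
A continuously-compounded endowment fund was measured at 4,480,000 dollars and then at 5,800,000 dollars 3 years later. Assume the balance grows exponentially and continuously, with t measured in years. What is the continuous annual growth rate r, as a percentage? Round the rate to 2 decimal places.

r ≈ 8.61% per year

5800000 = 4480000 · e^(r·3)
e^(3r) = 5800000/4480000 = 1.29464
r = ln(1.29464) / 3 = 0.25823 / 3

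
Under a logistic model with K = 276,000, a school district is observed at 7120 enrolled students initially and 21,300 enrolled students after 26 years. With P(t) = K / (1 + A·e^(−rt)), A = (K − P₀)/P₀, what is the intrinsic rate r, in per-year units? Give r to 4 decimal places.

r ≈ 0.0442 per year

A = (276000 − 7120)/7120 = 37.76404
21300 = 276000/(1 + 37.76404·e^(−r·26)) → e^(−26r) = (12.95775 − 1)/37.76404 = 0.316644
r = −ln(0.316644)/26 = 1.14998/26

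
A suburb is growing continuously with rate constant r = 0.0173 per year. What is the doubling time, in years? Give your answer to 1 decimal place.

doubling time ≈ 40.1 years

doubling time = ln(2) / |r| = 0.69315 / 0.0173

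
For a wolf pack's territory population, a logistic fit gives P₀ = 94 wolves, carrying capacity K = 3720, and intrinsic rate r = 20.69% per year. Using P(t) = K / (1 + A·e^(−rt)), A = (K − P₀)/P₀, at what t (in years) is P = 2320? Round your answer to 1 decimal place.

t ≈ 20.1 years

A = (3720 − 94)/94 = 38.57447
2320 = 3720/(1 + 38.57447·e^(−0.2069t)) → 1 + 38.57447·e^(−0.2069t) = 1.60345
e^(−0.2069t) = 0.015644 → t = ln(63.9234)/0.2069 = 4.15769/0.2069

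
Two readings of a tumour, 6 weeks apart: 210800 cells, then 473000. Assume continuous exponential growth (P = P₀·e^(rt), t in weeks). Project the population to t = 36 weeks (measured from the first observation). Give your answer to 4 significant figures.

≈ 26,900,000 cells

r = ln(473000/210800) / 6 ≈ 0.134698 per week
P(36) = 210800 · e^(0.134698·36) = 210800 · 127.62719 ≈ 26903811.52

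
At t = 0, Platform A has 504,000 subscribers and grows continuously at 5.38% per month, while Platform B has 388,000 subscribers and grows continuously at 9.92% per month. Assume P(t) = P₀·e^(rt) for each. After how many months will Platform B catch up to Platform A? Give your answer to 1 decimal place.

t ≈ 5.8 months

504000·e^(0.0538t) = 388000·e^(0.0992t)
504000/388000 = e^((0.0992 − 0.0538)t) → ln(1.29897) = 0.0454·t
t = 0.26157 / 0.0454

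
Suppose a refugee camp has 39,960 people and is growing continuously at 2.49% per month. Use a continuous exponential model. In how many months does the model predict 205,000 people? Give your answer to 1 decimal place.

t ≈ 65.7 months

205000 = 39960 · e^(0.0249·t)
t = ln(205000/39960) / 0.0249 = ln(5.13013) / 0.0249 = 1.63513 / 0.0249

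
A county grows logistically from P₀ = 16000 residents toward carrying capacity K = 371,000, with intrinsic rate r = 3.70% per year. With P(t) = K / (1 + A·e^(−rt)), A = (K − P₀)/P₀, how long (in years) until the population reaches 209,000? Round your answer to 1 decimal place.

t ≈ 90.7 years

A = (371000 − 16000)/16000 = 22.1875
209000 = 371000/(1 + 22.1875·e^(−0.037t)) → 1 + 22.1875·e^(−0.037t) = 1.77512
e^(−0.037t) = 0.034935 → t = ln(28.62461)/0.037 = 3.35427/0.037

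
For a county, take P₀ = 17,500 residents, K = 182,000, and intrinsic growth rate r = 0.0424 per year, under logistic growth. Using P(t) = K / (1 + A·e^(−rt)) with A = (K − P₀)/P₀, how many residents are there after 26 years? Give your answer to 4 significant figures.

≈ 44,160 residents

A = (182000 − 17500)/17500 = 9.4
P(26) = 182000 / (1 + 9.4·e^(−0.0424·26)) = 182000 / (1 + 9.4·0.332073)
= 182000 / 4.12149 ≈ 44158.81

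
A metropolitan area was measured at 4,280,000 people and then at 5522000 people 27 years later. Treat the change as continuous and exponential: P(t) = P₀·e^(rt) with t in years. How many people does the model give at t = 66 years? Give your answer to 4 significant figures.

≈ 7,979,000 people

r = ln(5522000/4280000) / 27 ≈ 0.009437 per year
P(66) = 4280000 · e^(0.009437·66) = 4280000 · 1.86416 ≈ 7978623.72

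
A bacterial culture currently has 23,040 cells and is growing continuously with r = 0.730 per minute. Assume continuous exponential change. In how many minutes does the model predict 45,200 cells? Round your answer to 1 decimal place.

t ≈ 0.9 minutes

45200 = 23040 · e^(0.73·t)
t = ln(45200/23040) / 0.73 = ln(1.96181) / 0.73 = 0.67387 / 0.73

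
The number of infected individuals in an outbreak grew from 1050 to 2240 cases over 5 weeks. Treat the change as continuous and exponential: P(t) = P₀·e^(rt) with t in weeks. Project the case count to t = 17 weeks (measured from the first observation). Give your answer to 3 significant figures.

≈ 13,800 cases

r = ln(2240/1050) / 5 ≈ 0.151537 per week
P(17) = 1050 · e^(0.151537·17) = 1050 · 13.14618 ≈ 13803.49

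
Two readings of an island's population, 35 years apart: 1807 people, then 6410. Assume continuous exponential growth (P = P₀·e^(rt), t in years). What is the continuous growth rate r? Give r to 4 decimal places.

6410 = 1807 · e^(r·35)
e^(35r) = 6410/1807 = 3.54732
r = ln(3.54732) / 35 = 1.26619 / 35

r ≈ 0.0362 per year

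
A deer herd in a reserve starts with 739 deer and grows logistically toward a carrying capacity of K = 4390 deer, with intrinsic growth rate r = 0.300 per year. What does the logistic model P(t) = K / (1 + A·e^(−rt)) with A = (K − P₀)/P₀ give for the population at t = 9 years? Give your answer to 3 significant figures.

A = (4390 − 739)/739 = 4.94046
P(9) = 4390 / (1 + 4.94046·e^(−0.3·9)) = 4390 / (1 + 4.94046·0.067206)
= 4390 / 1.33203 ≈ 3295.73

≈ 3,300 deer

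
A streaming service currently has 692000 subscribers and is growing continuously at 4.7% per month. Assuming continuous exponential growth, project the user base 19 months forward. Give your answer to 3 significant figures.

≈ 1,690,000 subscribers

P(19) = 692000 · e^(0.047·19) = 692000 · e^(0.893)
= 692000 · 2.44245 ≈ 1690172.64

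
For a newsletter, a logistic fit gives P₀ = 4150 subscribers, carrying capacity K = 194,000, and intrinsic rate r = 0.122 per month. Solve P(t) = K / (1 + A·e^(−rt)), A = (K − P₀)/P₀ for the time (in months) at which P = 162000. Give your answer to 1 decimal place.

A = (194000 − 4150)/4150 = 45.74699
162000 = 194000/(1 + 45.74699·e^(−0.122t)) → 1 + 45.74699·e^(−0.122t) = 1.19753
e^(−0.122t) = 0.004318 → t = ln(231.59413)/0.122 = 5.44499/0.122

t ≈ 44.6 months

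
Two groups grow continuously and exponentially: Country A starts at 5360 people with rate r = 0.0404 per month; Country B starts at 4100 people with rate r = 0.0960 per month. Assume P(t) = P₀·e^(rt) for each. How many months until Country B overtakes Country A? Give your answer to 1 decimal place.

5360·e^(0.0404t) = 4100·e^(0.096t)
5360/4100 = e^((0.096 − 0.0404)t) → ln(1.30732) = 0.0556·t
t = 0.26798 / 0.0556

t ≈ 4.8 months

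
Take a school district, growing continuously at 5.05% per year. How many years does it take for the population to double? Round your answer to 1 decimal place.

doubling time ≈ 13.7 years

doubling time = ln(2) / |r| = 0.69315 / 0.0505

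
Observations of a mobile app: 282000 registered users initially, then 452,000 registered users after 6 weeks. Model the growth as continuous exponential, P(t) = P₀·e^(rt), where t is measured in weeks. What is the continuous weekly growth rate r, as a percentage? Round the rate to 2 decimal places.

452000 = 282000 · e^(r·6)
e^(6r) = 452000/282000 = 1.60284
r = ln(1.60284) / 6 = 0.47178 / 6

r ≈ 7.86% per week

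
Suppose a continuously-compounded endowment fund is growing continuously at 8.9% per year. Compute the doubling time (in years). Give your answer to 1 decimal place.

doubling time = ln(2) / |r| = 0.69315 / 0.089

doubling time ≈ 7.8 years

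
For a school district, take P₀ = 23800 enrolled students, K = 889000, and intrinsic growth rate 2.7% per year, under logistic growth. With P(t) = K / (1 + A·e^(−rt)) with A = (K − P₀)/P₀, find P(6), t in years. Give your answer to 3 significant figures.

≈ 27,900 enrolled students

A = (889000 − 23800)/23800 = 36.35294
P(6) = 889000 / (1 + 36.35294·e^(−0.027·6)) = 889000 / (1 + 36.35294·0.850441)
= 889000 / 31.91604 ≈ 27854.33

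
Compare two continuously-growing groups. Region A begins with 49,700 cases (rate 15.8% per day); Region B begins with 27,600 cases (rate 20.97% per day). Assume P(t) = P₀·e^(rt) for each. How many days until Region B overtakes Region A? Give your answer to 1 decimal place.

49700·e^(0.158t) = 27600·e^(0.2097t)
49700/27600 = e^((0.2097 − 0.158)t) → ln(1.80072) = 0.0517·t
t = 0.58819 / 0.0517

t ≈ 11.4 days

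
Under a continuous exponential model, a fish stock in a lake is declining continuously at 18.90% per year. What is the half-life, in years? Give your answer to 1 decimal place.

half-life = ln(2) / |r| = 0.69315 / 0.189

half-life ≈ 3.7 years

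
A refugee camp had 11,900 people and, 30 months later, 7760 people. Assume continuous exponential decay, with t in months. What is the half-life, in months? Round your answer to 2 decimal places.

r = ln(7760/11900) / 30 = ln(0.6521) / 30 ≈ -0.014252 per month
half-life = ln 2 / |r| = 0.69315 / 0.014252

half-life ≈ 48.64 months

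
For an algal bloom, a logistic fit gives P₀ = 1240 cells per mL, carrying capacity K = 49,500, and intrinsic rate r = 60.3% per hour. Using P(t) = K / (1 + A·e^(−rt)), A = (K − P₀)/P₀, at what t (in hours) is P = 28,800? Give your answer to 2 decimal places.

t ≈ 6.62 hours

A = (49500 − 1240)/1240 = 38.91935
28800 = 49500/(1 + 38.91935·e^(−0.603t)) → 1 + 38.91935·e^(−0.603t) = 1.71875
e^(−0.603t) = 0.018468 → t = ln(54.14867)/0.603 = 3.99173/0.603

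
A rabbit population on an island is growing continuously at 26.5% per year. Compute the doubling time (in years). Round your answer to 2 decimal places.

doubling time = ln(2) / |r| = 0.69315 / 0.265

doubling time ≈ 2.62 years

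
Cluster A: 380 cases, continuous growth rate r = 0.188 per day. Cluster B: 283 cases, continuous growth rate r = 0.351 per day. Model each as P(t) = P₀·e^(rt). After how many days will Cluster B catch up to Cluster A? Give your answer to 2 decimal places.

t ≈ 1.81 days

380·e^(0.188t) = 283·e^(0.351t)
380/283 = e^((0.351 − 0.188)t) → ln(1.34276) = 0.163·t
t = 0.29472 / 0.163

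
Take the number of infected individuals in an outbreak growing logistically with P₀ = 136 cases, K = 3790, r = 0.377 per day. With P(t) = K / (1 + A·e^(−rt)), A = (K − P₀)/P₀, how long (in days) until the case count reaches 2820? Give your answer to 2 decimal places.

t ≈ 11.56 days

A = (3790 − 136)/136 = 26.86765
2820 = 3790/(1 + 26.86765·e^(−0.377t)) → 1 + 26.86765·e^(−0.377t) = 1.34397
e^(−0.377t) = 0.012802 → t = ln(78.11007)/0.377 = 4.35812/0.377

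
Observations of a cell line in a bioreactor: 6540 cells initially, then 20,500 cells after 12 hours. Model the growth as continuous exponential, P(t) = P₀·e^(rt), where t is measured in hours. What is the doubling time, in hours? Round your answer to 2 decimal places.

r = ln(20500/6540) / 12 = ln(3.13456) / 12 ≈ 0.095207 per hour
doubling time = ln 2 / |r| = 0.69315 / 0.095207

doubling time ≈ 7.28 hours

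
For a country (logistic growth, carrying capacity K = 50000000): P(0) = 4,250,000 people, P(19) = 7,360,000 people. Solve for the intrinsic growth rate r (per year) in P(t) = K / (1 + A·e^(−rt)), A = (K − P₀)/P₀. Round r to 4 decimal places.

r ≈ 0.0326 per year

A = (50000000 − 4250000)/4250000 = 10.76471
7360000 = 50000000/(1 + 10.76471·e^(−r·19)) → e^(−19r) = (6.79348 − 1)/10.76471 = 0.538192
r = −ln(0.538192)/19 = 0.61954/19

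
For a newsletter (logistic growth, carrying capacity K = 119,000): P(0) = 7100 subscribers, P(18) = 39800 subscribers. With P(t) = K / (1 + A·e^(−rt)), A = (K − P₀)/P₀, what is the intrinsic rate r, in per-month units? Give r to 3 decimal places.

r ≈ 0.115 per month

A = (119000 − 7100)/7100 = 15.76056
39800 = 119000/(1 + 15.76056·e^(−r·18)) → e^(−18r) = (2.98995 − 1)/15.76056 = 0.126261
r = −ln(0.126261)/18 = 2.0694/18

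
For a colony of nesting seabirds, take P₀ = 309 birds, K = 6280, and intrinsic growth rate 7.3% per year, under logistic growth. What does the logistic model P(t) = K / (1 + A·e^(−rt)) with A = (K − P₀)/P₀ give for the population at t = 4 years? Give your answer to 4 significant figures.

≈ 407.0 birds

A = (6280 − 309)/309 = 19.32362
P(4) = 6280 / (1 + 19.32362·e^(−0.073·4)) = 6280 / (1 + 19.32362·0.746769)
= 6280 / 15.43027 ≈ 406.99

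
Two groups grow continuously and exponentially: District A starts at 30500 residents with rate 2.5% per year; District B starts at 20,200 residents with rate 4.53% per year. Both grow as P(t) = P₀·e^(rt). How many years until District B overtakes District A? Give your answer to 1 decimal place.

t ≈ 20.3 years

30500·e^(0.025t) = 20200·e^(0.0453t)
30500/20200 = e^((0.0453 − 0.025)t) → ln(1.5099) = 0.0203·t
t = 0.41204 / 0.0203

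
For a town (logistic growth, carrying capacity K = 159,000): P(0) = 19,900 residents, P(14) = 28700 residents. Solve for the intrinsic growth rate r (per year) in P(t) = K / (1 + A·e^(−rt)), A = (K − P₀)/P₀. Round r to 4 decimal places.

A = (159000 − 19900)/19900 = 6.98995
28700 = 159000/(1 + 6.98995·e^(−r·14)) → e^(−14r) = (5.54007 − 1)/6.98995 = 0.649514
r = −ln(0.649514)/14 = 0.43153/14

r ≈ 0.0308 per year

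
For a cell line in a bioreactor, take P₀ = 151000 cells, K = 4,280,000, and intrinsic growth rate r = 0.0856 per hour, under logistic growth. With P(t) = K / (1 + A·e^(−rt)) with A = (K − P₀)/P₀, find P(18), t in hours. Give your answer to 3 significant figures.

≈ 624,000 cells

A = (4280000 − 151000)/151000 = 27.34437
P(18) = 4280000 / (1 + 27.34437·e^(−0.0856·18)) = 4280000 / (1 + 27.34437·0.21421)
= 4280000 / 6.85743 ≈ 624140.67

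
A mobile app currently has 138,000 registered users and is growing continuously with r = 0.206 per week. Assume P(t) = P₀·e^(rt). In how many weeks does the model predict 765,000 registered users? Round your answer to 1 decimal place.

t ≈ 8.3 weeks

765000 = 138000 · e^(0.206·t)
t = ln(765000/138000) / 0.206 = ln(5.54348) / 0.206 = 1.71262 / 0.206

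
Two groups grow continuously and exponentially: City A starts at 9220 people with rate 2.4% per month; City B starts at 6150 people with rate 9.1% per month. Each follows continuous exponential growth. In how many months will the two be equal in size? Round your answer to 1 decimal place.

9220·e^(0.024t) = 6150·e^(0.091t)
9220/6150 = e^((0.091 − 0.024)t) → ln(1.49919) = 0.067·t
t = 0.40492 / 0.067

t ≈ 6.0 months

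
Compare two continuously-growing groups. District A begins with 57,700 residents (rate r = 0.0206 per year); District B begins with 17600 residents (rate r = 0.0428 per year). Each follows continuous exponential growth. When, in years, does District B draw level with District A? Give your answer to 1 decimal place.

57700·e^(0.0206t) = 17600·e^(0.0428t)
57700/17600 = e^((0.0428 − 0.0206)t) → ln(3.27841) = 0.0222·t
t = 1.18736 / 0.0222

t ≈ 53.5 years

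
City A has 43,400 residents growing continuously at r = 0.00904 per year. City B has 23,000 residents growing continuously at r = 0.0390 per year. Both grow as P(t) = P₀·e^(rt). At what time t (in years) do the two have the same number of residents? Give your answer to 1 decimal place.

t ≈ 21.2 years

43400·e^(0.00904t) = 23000·e^(0.039t)
43400/23000 = e^((0.039 − 0.00904)t) → ln(1.88696) = 0.02996·t
t = 0.63497 / 0.02996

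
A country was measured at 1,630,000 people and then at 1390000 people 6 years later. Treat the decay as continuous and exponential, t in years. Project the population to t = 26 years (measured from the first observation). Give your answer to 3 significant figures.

r = ln(1390000/1630000) / 6 ≈ -0.026546 per year
P(26) = 1630000 · e^(-0.026546·26) = 1630000 · 0.50148 ≈ 817407.82

≈ 817,000 people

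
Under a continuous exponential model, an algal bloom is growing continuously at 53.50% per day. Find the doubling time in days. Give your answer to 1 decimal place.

doubling time = ln(2) / |r| = 0.69315 / 0.535

doubling time ≈ 1.3 days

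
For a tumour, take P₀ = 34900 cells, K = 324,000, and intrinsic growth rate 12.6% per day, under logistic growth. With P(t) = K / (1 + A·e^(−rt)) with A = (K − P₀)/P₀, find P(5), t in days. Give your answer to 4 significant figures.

A = (324000 − 34900)/34900 = 8.28367
P(5) = 324000 / (1 + 8.28367·e^(−0.126·5)) = 324000 / (1 + 8.28367·0.532592)
= 324000 / 5.41181 ≈ 59869.03

≈ 59,870 cells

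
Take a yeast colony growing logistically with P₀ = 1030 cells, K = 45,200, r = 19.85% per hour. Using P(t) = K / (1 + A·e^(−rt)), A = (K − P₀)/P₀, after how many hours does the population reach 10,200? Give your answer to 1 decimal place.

t ≈ 12.7 hours

A = (45200 − 1030)/1030 = 42.8835
10200 = 45200/(1 + 42.8835·e^(−0.1985t)) → 1 + 42.8835·e^(−0.1985t) = 4.43137
e^(−0.1985t) = 0.080016 → t = ln(12.49748)/0.1985 = 2.52553/0.1985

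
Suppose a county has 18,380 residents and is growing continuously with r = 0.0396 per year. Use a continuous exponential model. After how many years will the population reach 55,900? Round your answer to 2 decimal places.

55900 = 18380 · e^(0.0396·t)
t = ln(55900/18380) / 0.0396 = ln(3.04135) / 0.0396 = 1.1123 / 0.0396

t ≈ 28.09 years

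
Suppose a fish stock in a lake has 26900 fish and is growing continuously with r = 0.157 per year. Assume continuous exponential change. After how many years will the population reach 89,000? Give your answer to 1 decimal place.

t ≈ 7.6 years

89000 = 26900 · e^(0.157·t)
t = ln(89000/26900) / 0.157 = ln(3.30855) / 0.157 = 1.19651 / 0.157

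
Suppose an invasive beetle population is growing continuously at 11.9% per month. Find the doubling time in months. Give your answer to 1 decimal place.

doubling time ≈ 5.8 months

doubling time = ln(2) / |r| = 0.69315 / 0.119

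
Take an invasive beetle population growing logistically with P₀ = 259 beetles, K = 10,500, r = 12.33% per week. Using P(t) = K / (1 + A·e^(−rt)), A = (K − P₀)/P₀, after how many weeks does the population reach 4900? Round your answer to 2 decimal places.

t ≈ 28.74 weeks

A = (10500 − 259)/259 = 39.54054
4900 = 10500/(1 + 39.54054·e^(−0.1233t)) → 1 + 39.54054·e^(−0.1233t) = 2.14286
e^(−0.1233t) = 0.028903 → t = ln(34.59797)/0.1233 = 3.5438/0.1233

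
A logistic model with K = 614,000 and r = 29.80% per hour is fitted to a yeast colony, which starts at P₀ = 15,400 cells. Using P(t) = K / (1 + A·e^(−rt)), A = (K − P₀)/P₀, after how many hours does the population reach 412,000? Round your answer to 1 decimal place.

A = (614000 − 15400)/15400 = 38.87013
412000 = 614000/(1 + 38.87013·e^(−0.298t)) → 1 + 38.87013·e^(−0.298t) = 1.49029
e^(−0.298t) = 0.012614 → t = ln(79.27967)/0.298 = 4.37298/0.298

t ≈ 14.7 hours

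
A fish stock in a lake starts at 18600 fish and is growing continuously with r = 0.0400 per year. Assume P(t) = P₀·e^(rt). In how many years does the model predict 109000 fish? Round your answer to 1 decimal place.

t ≈ 44.2 years

109000 = 18600 · e^(0.04·t)
t = ln(109000/18600) / 0.04 = ln(5.86022) / 0.04 = 1.76819 / 0.04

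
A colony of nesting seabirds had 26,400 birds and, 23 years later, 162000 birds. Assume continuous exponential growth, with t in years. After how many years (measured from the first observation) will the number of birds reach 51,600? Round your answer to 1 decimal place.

r = ln(162000/26400) / 23 ≈ 0.07888 per year
t = ln(51600/26400) / r = 0.67016 / 0.07888 ≈ 8.496

t ≈ 8.5 years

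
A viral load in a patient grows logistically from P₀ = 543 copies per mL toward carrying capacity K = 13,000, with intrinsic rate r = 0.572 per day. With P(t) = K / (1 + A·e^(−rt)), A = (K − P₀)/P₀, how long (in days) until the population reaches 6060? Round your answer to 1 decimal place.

A = (13000 − 543)/543 = 22.94107
6060 = 13000/(1 + 22.94107·e^(−0.572t)) → 1 + 22.94107·e^(−0.572t) = 2.14521
e^(−0.572t) = 0.04992 → t = ln(20.03211)/0.572 = 2.99734/0.572

t ≈ 5.2 days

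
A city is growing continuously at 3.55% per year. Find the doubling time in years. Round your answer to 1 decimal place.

doubling time = ln(2) / |r| = 0.69315 / 0.0355

doubling time ≈ 19.5 years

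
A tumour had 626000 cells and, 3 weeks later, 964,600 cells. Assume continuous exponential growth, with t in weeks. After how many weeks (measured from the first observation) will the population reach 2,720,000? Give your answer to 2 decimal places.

r = ln(964600/626000) / 3 ≈ 0.144121 per week
t = ln(2720000/626000) / r = 1.46904 / 0.144121 ≈ 10.193

t ≈ 10.19 weeks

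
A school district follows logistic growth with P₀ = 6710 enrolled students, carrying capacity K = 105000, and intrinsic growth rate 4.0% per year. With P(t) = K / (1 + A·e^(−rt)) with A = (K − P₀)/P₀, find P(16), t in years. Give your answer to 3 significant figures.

≈ 12,000 enrolled students

A = (105000 − 6710)/6710 = 14.64829
P(16) = 105000 / (1 + 14.64829·e^(−0.04·16)) = 105000 / (1 + 14.64829·0.527292)
= 105000 / 8.72393 ≈ 12035.86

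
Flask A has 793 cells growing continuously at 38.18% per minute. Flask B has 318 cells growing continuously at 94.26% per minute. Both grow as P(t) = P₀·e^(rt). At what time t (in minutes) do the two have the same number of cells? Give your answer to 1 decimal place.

t ≈ 1.6 minutes

793·e^(0.3818t) = 318·e^(0.9426t)
793/318 = e^((0.9426 − 0.3818)t) → ln(2.49371) = 0.5608·t
t = 0.91377 / 0.5608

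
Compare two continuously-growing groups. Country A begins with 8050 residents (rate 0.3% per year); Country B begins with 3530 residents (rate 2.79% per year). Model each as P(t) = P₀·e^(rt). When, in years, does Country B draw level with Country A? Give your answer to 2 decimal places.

t ≈ 33.11 years

8050·e^(0.003t) = 3530·e^(0.0279t)
8050/3530 = e^((0.0279 − 0.003)t) → ln(2.28045) = 0.0249·t
t = 0.82437 / 0.0249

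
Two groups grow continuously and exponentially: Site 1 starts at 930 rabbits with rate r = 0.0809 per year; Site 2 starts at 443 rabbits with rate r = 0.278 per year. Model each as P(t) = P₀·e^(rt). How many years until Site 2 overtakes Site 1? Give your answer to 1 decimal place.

t ≈ 3.8 years

930·e^(0.0809t) = 443·e^(0.278t)
930/443 = e^((0.278 − 0.0809)t) → ln(2.09932) = 0.1971·t
t = 0.74161 / 0.1971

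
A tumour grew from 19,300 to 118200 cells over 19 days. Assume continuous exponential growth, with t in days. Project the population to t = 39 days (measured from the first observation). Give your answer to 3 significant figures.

r = ln(118200/19300) / 19 ≈ 0.095383 per day
P(39) = 19300 · e^(0.095383·39) = 19300 · 41.26146 ≈ 796346.11

≈ 796,000 cells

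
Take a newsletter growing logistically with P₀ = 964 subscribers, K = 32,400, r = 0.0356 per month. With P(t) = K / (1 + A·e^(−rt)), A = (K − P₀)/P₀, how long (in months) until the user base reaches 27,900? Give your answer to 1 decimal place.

t ≈ 149.1 months

A = (32400 − 964)/964 = 32.60996
27900 = 32400/(1 + 32.60996·e^(−0.0356t)) → 1 + 32.60996·e^(−0.0356t) = 1.16129
e^(−0.0356t) = 0.004946 → t = ln(202.18174)/0.0356 = 5.30917/0.0356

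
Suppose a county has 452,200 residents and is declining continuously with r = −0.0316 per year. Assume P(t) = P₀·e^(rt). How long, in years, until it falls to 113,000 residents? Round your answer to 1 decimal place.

113000 = 452200 · e^(-0.0316·t)
t = ln(113000/452200) / -0.0316 = ln(0.24989) / -0.0316 = -1.38674 / -0.0316

t ≈ 43.9 years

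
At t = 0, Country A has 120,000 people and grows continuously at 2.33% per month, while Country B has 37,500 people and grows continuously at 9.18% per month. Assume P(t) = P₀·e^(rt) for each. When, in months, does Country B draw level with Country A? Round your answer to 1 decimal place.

120000·e^(0.0233t) = 37500·e^(0.0918t)
120000/37500 = e^((0.0918 − 0.0233)t) → ln(3.2) = 0.0685·t
t = 1.16315 / 0.0685

t ≈ 17.0 months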